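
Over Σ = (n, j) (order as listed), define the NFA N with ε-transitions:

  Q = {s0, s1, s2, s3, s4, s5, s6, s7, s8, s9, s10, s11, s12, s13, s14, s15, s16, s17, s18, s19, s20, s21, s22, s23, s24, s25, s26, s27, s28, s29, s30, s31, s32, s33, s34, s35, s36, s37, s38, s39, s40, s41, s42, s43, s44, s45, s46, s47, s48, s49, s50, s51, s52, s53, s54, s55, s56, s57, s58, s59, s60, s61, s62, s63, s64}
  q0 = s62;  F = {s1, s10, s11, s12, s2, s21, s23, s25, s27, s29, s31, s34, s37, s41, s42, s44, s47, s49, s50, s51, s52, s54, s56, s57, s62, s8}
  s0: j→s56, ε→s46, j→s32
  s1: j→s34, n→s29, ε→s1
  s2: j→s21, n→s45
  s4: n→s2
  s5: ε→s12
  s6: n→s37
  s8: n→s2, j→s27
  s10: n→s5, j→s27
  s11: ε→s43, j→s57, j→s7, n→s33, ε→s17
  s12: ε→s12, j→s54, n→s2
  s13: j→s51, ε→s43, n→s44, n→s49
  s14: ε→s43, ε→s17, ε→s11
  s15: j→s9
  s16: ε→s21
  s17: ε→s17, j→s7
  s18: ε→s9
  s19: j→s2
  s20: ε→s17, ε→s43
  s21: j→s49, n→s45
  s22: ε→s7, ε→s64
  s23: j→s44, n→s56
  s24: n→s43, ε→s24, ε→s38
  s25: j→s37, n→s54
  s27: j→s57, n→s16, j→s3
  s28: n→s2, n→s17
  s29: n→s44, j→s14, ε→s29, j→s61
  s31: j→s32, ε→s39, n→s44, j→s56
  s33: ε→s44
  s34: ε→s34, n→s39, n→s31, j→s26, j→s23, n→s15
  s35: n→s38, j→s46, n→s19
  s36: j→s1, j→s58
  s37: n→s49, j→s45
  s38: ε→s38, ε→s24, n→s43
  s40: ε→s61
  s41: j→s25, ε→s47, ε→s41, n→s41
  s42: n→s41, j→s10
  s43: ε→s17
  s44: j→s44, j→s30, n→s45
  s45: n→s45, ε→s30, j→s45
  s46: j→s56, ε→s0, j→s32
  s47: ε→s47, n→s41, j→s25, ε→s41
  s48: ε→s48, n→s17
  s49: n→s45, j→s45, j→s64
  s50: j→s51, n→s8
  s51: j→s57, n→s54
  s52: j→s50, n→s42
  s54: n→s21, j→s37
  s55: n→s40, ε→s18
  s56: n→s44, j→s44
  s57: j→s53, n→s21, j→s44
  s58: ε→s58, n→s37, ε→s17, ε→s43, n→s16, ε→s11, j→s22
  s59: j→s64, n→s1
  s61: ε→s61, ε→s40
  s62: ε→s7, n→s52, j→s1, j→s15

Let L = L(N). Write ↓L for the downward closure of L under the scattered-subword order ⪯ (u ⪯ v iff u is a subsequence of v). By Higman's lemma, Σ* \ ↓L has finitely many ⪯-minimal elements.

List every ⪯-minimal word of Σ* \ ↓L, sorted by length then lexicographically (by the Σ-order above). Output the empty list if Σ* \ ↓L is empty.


|Q|=65, |F|=26, |δ|=135 (42 ε).
min D↑ (26 st, q0=0, F={21}): 0:n→1,j→2 1:n→3,j→4 2:n→5,j→6 3:n→7,j→8 4:n→9,j→10 5:n→11,j→12 6:n→13,j→14 7:n→7,j→15 8:n→16,j→17 9:n→18,j→17 10:n→19,j→20 11:n→21,j→11 12:n→11,j→20 13:n→11,j→22 14:n→22,j→11 15:n→19,j→23 16:n→18,j→19 17:n→24,j→20 18:n→21,j→24 19:n→24,j→23 20:n→24,j→11 21:n→21,j→21 22:n→11,j→11 23:n→25,j→21 24:n→21,j→25 25:n→21,j→21 (ε-aug+det+¬).
'jnnn': run [45, 40, 32, 9, 2] end={s30,s45} — reject; 4/4 del acc.
'jjjjn': N↓-sim [45, 40, 31, 16, 6, 2] end={s30,s45} ∉↓L; 5/5 del acc.
'nnnjjj': run [45, 40, 23, 14, 8, 5, 3] end={s30,s45,s64} rej; 6/6 deletions ∈↓L.
'nnjjnn': run [45, 40, 23, 18, 13, 6, 2] end={s30,s45} — reject; 6/6 deletions ∈↓L.
'njjnjj': |S_i|=[45, 40, 32, 15, 8, 5, 3] end={s30,s45,s64} ∉↓L; 6/6 single-dels accept.
'njjjnn': run [45, 40, 32, 15, 10, 5, 2] end={s30,s45} rej; 6/6 del acc.
6 minimals (antichain).

Antichain: [jnnn, jjjjn, nnnjjj, nnjjnn, njjnjj, njjjnn].


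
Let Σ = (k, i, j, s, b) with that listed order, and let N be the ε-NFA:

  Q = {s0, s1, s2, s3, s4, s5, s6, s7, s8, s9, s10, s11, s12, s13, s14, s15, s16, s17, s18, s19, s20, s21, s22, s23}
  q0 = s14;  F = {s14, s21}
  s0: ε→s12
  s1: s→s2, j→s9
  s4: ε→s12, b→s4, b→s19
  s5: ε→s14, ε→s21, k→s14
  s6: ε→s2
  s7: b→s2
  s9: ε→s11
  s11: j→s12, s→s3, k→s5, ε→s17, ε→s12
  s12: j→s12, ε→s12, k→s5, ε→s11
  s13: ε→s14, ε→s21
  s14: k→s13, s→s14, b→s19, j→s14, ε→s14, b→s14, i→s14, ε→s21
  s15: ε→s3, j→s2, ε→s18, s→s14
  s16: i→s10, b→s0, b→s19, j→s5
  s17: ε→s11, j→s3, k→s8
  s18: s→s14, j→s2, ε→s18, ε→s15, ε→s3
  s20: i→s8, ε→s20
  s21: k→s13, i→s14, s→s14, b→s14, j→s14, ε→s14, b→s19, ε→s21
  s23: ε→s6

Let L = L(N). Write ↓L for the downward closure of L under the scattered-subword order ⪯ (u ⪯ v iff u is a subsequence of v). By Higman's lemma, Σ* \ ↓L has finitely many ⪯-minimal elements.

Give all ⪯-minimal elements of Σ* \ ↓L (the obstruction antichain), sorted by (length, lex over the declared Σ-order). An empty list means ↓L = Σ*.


Antichain: [].

|Q|=24, |F|=2, |δ|=58 (24 ε).
min D↑ (1 st, q0=0, F={}): 0:k→0,i→0,j→0,s→0,b→0 [Hopcroft].
L(D↑) = ∅ ⇒ ↓L = Σ*.


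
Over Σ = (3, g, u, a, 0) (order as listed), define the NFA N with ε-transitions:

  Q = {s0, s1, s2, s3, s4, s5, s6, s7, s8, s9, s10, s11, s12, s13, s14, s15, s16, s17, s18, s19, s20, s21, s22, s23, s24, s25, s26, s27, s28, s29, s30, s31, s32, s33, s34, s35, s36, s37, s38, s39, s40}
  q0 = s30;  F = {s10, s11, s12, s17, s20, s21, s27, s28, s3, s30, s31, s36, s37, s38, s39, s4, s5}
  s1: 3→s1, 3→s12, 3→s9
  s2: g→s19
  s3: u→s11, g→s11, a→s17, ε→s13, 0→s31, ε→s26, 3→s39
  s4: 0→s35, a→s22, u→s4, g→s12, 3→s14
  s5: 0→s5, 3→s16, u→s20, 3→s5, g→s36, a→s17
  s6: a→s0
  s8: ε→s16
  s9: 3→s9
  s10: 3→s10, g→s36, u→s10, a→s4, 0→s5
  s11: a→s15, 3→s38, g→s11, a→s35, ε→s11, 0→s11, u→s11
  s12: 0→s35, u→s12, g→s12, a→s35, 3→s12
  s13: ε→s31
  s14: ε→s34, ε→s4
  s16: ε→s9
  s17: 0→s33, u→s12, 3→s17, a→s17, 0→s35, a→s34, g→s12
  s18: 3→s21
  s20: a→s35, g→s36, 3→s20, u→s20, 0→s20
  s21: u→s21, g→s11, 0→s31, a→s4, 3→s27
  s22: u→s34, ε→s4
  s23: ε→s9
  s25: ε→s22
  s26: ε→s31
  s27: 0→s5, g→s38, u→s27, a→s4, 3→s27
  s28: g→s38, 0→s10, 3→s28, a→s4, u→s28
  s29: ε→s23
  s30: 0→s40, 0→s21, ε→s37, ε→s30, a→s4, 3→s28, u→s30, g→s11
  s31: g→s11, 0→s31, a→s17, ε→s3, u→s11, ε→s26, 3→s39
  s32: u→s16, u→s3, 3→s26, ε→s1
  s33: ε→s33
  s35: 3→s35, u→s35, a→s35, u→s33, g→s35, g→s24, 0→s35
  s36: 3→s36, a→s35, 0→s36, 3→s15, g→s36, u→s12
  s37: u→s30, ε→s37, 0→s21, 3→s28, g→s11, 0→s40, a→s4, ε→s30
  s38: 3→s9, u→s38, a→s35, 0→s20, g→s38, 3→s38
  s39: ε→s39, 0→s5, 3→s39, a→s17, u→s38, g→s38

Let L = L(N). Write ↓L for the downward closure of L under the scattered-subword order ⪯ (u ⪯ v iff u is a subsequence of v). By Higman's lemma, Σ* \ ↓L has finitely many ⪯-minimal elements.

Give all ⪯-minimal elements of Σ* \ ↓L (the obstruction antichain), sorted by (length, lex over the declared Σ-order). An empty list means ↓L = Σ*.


min(Σ*\↓L) = [ga, a0, 00ua, 30gu0].

|Q|=41, |F|=17, |δ|=133 (22 ε).
min D↑ (16 st, q0=0, F={7}): 0:3→1,g→2,u→0,a→3,0→4 1:3→1,g→5,u→1,a→3,0→6 2:3→5,g→2,u→2,a→7,0→2 3:3→3,g→8,u→3,a→3,0→7 4:3→9,g→2,u→4,a→3,0→10 5:3→5,g→5,u→5,a→7,0→11 6:3→6,g→12,u→6,a→3,0→13 7:3→7,g→7,u→7,a→7,0→7 8:3→8,g→8,u→8,a→7,0→7 9:3→9,g→5,u→9,a→3,0→13 10:3→14,g→2,u→2,a→15,0→10 11:3→11,g→12,u→11,a→7,0→11 12:3→12,g→12,u→8,a→7,0→12 13:3→13,g→12,u→11,a→15,0→13 14:3→14,g→5,u→5,a→15,0→13 15:3→15,g→8,u→8,a→15,0→7 [Hopcroft].
'ga': run [29, 10, 4] end={s15,s24,s33,s35} ∉↓L; 2/2 del acc.
'a0': |S_i|=[29, 10, 3] end={s24,s33,s35} rej; 2/2 deletions ∈↓L.
'00ua': run [29, 26, 19, 10, 4] end={s15,s24,s33,s35} rej; 4/4 del acc.
'30gu0': N↓-sim [29, 20, 16, 6, 4, 3] end={s24,s33,s35} — reject; 5/5 del acc.
4 obstructions.


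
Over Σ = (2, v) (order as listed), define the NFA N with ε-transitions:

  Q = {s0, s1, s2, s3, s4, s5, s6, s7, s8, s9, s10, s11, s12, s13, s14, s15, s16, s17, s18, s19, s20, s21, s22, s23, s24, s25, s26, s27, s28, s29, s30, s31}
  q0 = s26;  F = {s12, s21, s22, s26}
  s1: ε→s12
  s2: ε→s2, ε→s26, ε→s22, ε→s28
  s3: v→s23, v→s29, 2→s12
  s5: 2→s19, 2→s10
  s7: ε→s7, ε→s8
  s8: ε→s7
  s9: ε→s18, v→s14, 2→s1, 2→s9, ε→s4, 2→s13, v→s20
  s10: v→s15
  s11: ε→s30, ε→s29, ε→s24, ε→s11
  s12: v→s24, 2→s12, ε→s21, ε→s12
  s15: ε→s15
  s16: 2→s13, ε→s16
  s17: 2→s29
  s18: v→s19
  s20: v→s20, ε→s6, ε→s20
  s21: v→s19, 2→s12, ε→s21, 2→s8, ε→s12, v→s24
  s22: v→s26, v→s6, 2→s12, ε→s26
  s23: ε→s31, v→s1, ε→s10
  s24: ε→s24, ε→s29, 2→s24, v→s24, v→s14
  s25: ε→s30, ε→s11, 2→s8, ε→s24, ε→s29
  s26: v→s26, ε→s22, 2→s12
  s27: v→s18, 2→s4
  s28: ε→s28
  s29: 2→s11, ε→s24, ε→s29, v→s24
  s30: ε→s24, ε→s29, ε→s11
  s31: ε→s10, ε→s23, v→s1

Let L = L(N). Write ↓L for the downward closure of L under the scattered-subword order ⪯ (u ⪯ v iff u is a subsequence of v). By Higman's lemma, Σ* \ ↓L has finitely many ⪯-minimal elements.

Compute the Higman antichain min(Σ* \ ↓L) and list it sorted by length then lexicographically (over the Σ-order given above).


|Q|=32, |F|=4, |δ|=76 (40 ε).
min D↑ (3 st, q0=0, F={2}): 0:2→1,v→0 1:2→1,v→2 2:2→2,v→2 [Hopcroft].
'2v': run [13, 10, 6] end={s11,s14,s19,s24,s29,s30} — reject; 2/2 del acc.
1 obstructions.

A = [2v].


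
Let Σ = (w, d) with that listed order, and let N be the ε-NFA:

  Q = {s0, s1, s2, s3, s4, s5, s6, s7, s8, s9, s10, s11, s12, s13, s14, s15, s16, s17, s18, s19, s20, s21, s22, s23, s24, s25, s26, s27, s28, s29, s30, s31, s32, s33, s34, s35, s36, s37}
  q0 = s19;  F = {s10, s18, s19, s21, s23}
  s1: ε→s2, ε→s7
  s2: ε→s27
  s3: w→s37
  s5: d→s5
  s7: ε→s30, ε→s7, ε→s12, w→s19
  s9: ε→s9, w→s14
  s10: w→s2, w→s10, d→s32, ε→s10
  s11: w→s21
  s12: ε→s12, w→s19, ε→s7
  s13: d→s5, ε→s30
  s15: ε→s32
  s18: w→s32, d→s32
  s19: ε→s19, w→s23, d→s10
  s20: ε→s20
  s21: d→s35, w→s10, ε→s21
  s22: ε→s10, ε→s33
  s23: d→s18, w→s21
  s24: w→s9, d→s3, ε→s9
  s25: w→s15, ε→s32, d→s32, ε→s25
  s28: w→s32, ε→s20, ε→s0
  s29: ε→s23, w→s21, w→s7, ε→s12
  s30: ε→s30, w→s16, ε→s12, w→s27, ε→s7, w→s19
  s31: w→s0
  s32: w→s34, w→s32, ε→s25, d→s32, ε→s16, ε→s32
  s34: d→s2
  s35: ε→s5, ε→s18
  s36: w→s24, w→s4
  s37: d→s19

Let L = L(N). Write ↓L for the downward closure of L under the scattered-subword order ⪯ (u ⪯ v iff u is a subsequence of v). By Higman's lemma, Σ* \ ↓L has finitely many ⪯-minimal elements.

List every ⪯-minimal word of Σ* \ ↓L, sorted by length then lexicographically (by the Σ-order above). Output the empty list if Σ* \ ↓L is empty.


min(Σ*\↓L) = [dd, wdw, wwwd].

|Q|=38, |F|=5, |δ|=68 (32 ε).
min D↑ (6 st, q0=0, F={5}): 0:w→1,d→2 1:w→3,d→4 2:w→2,d→5 3:w→2,d→4 4:w→5,d→5 5:w→5,d→5 [Hopcroft].
'dd': |S_i|=[14, 11, 8] end={s15,s16,s2,s25,s27,s32,s34,s5} rej; 2/2 deletions ∈↓L.
'wdw': |S_i|=[14, 13, 10, 7] end={s15,s16,s2,s25,s27,s32,s34} — reject; 3/3 del acc.
'wwwd': run [14, 13, 12, 8, 7] end={s15,s16,s2,s25,s27,s32,s34} rej; 4/4 deletions ∈↓L.
3 minimals (antichain).


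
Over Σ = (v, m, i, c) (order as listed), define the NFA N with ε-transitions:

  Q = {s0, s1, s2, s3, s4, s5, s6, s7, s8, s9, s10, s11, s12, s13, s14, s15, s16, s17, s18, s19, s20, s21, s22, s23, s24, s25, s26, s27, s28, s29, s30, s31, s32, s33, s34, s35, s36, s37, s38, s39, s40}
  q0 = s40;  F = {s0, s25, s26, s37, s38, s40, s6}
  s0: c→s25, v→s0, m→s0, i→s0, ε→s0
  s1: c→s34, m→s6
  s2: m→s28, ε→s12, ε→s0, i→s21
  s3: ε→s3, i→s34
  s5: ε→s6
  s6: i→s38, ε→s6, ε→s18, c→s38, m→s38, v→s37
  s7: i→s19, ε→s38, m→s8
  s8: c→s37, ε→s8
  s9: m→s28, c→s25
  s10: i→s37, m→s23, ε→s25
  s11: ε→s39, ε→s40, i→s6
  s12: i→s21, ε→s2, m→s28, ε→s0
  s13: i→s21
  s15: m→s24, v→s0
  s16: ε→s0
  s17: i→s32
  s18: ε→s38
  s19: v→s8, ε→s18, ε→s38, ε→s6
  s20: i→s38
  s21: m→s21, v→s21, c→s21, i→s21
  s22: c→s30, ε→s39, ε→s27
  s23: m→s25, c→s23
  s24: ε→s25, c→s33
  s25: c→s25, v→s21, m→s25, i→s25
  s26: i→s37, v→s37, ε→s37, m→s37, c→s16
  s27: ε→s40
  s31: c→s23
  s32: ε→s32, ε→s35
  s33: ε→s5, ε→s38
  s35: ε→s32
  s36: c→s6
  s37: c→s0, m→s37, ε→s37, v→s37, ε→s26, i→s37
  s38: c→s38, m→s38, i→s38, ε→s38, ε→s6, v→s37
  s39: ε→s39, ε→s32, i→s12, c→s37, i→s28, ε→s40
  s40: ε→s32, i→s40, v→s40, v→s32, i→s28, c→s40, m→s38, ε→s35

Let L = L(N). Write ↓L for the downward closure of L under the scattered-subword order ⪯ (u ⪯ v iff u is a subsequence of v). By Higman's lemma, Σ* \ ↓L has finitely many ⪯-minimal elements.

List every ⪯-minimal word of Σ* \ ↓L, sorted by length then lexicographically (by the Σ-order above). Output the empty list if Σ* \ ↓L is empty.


min(Σ*\↓L) = [mvccv].

|Q|=41, |F|=7, |δ|=102 (38 ε).
min D↑ (6 st, q0=0, F={5}): 0:v→0,m→1,i→0,c→0 1:v→2,m→1,i→1,c→1 2:v→2,m→2,i→2,c→3 3:v→3,m→3,i→3,c→4 4:v→5,m→4,i→4,c→4 5:v→5,m→5,i→5,c→5 [Hopcroft].
'mvccv': run [13, 9, 6, 4, 2, 1] end={s21} — reject; 5/5 single-dels accept.
1 words, ⪯-incomp.


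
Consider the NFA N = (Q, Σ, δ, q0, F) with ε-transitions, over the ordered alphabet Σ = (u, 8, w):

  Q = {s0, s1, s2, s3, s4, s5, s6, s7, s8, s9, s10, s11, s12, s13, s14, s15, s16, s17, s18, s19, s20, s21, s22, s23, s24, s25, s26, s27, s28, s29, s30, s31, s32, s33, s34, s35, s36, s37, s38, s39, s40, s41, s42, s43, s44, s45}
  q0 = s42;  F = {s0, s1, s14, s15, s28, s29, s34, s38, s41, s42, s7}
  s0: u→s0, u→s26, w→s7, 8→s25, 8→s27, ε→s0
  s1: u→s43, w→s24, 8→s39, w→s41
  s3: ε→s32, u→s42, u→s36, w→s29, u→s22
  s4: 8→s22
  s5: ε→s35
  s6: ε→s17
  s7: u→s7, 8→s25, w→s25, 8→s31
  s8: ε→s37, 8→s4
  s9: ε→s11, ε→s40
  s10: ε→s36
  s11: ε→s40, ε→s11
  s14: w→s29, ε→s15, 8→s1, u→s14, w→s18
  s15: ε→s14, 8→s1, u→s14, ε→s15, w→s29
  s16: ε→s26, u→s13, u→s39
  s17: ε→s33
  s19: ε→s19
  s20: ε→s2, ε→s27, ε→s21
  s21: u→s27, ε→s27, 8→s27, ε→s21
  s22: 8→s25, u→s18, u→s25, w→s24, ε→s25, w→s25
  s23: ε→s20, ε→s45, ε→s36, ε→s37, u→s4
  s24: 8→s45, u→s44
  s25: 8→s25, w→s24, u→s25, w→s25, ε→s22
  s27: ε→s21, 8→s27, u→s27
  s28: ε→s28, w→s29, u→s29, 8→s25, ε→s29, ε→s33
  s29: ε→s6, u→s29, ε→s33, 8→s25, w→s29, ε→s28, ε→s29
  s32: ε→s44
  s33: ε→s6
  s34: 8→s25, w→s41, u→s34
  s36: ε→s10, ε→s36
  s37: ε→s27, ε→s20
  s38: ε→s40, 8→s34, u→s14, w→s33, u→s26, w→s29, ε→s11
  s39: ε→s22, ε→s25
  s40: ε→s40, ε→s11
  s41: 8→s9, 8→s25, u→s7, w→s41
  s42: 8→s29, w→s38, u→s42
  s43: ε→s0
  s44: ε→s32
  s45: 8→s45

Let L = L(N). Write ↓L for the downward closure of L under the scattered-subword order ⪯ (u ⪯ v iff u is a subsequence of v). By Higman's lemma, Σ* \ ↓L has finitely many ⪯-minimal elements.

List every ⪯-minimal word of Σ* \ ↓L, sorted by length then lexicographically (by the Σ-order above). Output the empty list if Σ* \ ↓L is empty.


Antichain: [88, ww8, w8wuw, wu8uww].

|Q|=46, |F|=11, |δ|=115 (49 ε).
min D↑ (10 st, q0=0, F={3}): 0:u→0,8→1,w→2 1:u→1,8→3,w→1 2:u→4,8→5,w→1 3:u→3,8→3,w→3 4:u→4,8→6,w→1 5:u→5,8→3,w→7 6:u→8,8→3,w→7 7:u→9,8→3,w→7 8:u→8,8→3,w→9 9:u→9,8→3,w→3.
'88': N↓-sim [30, 26, 14] end={s11,s18,s21,s22,s24,s25,s27,s31,s32,s39,s40,s44,…} rej; 2/2 single-dels accept.
'ww8': |S_i|=[30, 29, 18, 11] end={s11,s18,s22,s24,s25,s31,s32,s40,s44,s45,s9} ∉↓L; 3/3 deletions ∈↓L.
'w8wuw': N↓-sim [30, 29, 21, 13, 9, 7] end={s18,s22,s24,s25,s32,s44,s45} rej; 5/5 del acc.
'wu8uww': N↓-sim [30, 29, 28, 20, 14, 9, 7] end={s18,s22,s24,s25,s32,s44,s45} — reject; 6/6 single-dels accept.
4 obstructions.


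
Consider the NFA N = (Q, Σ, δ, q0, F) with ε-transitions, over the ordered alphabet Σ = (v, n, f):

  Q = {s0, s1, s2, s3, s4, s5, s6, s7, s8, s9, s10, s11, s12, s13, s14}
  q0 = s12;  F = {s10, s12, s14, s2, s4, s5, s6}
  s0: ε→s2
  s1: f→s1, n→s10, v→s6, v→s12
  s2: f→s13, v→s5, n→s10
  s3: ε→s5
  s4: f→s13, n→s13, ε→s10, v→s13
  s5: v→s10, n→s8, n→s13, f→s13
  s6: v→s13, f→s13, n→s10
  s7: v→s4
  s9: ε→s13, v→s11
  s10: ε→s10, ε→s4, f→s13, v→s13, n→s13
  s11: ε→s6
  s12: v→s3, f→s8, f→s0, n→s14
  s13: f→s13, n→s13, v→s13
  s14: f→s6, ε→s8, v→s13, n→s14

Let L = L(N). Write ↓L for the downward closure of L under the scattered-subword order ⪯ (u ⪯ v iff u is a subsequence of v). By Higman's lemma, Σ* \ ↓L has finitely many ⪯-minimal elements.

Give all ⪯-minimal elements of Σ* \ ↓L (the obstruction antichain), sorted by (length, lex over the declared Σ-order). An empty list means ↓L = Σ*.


Antichain: [vn, vf, nv, ff, vvv, fnn].

|Q|=15, |F|=7, |δ|=40 (8 ε).
min D↑ (7 st, q0=0, F={5}): 0:v→1,n→2,f→3 1:v→4,n→5,f→5 2:v→5,n→2,f→6 3:v→1,n→4,f→5 4:v→5,n→5,f→5 5:v→5,n→5,f→5 6:v→5,n→4,f→5 [Hopcroft].
'vn': N↓-sim [11, 6, 2] end={s13,s8} — reject; 2/2 deletions ∈↓L.
'vf': |S_i|=[11, 6, 1] end={s13} ∉↓L; 2/2 del acc.
'nv': |S_i|=[11, 6, 1] end={s13} ∉↓L; 2/2 deletions ∈↓L.
'ff': |S_i|=[11, 8, 1] end={s13} rej; 2/2 del acc.
'vvv': |S_i|=[11, 6, 3, 1] end={s13} — reject; 3/3 deletions ∈↓L.
'fnn': run [11, 8, 4, 1] end={s13} — reject; 3/3 del acc.
6 obstructions.


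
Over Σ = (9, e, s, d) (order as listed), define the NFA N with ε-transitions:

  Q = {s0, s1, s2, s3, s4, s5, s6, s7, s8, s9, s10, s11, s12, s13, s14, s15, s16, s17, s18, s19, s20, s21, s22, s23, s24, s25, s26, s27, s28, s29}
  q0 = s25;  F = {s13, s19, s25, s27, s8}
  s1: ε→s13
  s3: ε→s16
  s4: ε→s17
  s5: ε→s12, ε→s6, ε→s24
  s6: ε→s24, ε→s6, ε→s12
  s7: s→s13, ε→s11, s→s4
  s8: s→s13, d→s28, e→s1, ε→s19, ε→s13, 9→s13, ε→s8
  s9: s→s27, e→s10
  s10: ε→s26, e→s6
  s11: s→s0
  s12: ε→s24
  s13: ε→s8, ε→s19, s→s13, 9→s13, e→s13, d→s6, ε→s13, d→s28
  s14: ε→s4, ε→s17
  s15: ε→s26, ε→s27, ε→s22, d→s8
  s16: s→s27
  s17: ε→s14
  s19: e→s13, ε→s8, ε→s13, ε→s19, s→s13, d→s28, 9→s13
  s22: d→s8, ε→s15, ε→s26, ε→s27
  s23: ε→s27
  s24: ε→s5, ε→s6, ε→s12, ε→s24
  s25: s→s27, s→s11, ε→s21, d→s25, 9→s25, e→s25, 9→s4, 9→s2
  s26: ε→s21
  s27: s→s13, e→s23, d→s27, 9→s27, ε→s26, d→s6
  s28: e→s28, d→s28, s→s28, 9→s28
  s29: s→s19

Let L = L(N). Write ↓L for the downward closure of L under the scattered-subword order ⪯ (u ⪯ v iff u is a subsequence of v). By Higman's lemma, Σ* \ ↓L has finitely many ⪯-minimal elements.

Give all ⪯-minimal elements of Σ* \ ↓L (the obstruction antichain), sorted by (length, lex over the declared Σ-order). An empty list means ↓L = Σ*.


|Q|=30, |F|=5, |δ|=77 (38 ε).
min D↑ (4 st, q0=0, F={3}): 0:9→0,e→0,s→1,d→0 1:9→1,e→1,s→2,d→1 2:9→2,e→2,s→2,d→3 3:9→3,e→3,s→3,d→3 [Hopcroft].
'ssd': run [20, 15, 10, 5] end={s12,s24,s28,s5,s6} rej; 3/3 deletions ∈↓L.
1 obstructions.

A = [ssd].


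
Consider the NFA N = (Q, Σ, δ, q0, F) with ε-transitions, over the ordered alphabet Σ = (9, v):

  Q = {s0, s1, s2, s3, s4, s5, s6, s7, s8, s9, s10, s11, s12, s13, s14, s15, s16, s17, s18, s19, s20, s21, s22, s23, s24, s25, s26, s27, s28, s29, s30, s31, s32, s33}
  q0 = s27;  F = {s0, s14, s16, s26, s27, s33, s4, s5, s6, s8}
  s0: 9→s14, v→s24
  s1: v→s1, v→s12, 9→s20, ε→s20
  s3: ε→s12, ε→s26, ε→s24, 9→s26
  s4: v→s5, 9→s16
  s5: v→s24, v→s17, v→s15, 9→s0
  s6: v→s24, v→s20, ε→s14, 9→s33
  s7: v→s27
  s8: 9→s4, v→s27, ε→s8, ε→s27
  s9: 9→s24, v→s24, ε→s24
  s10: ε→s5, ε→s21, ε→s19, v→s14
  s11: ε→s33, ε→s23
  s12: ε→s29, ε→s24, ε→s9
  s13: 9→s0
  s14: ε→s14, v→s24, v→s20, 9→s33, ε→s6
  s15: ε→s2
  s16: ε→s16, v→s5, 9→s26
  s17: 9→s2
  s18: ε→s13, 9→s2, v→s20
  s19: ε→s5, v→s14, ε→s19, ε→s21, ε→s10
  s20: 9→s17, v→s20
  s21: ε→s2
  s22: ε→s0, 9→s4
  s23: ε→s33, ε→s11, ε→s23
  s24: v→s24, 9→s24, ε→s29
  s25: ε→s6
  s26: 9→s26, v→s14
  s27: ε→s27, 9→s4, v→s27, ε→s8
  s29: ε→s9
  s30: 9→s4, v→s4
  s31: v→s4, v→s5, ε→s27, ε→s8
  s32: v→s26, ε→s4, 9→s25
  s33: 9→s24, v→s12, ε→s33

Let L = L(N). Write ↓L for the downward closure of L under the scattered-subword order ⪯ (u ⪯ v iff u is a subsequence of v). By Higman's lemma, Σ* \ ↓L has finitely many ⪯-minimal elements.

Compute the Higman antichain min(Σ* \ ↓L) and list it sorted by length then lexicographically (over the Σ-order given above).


A = [9vv, 999v99, 9v9999].

|Q|=34, |F|=10, |δ|=87 (39 ε).
min D↑ (9 st, q0=0, F={6}): 0:9→1,v→0 1:9→2,v→3 2:9→4,v→3 3:9→5,v→6 4:9→4,v→7 5:9→7,v→6 6:9→6,v→6 7:9→8,v→6 8:9→6,v→6 (ε-aug+det+¬).
'9vv': N↓-sim [18, 16, 13, 8] end={s12,s15,s17,s2,s20,s24,s29,s9} ∉↓L; 3/3 del acc.
'999v99': run [18, 16, 15, 12, 10, 7, 4] end={s2,s24,s29,s9} ∉↓L; 6/6 deletions ∈↓L.
'9v9999': run [18, 16, 13, 11, 10, 7, 4] end={s2,s24,s29,s9} ∉↓L; 6/6 single-dels accept.
3 words, ⪯-incomp.


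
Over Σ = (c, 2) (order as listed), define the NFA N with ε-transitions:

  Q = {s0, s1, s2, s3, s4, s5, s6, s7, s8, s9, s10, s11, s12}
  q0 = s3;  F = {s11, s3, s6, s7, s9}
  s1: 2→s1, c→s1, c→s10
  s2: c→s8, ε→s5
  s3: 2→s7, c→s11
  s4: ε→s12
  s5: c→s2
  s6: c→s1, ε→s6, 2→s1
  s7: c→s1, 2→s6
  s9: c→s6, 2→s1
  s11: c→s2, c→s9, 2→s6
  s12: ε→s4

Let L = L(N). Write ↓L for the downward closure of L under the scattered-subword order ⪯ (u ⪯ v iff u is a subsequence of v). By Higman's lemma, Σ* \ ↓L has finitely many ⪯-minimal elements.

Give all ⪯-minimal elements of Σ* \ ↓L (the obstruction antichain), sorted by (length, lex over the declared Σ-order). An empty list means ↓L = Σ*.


|Q|=13, |F|=5, |δ|=20 (4 ε).
min D↑ (6 st, q0=0, F={5}): 0:c→1,2→2 1:c→3,2→4 2:c→5,2→4 3:c→4,2→5 4:c→5,2→5 5:c→5,2→5 [Hopcroft].
'2c': |S_i|=[10, 4, 2] end={s1,s10} ∉↓L; 2/2 single-dels accept.
'cc2': run [10, 8, 7, 2] end={s1,s10} — reject; 3/3 del acc.
'c22': N↓-sim [10, 8, 3, 2] end={s1,s10} — reject; 3/3 single-dels accept.
'222': N↓-sim [10, 4, 3, 2] end={s1,s10} — reject; 3/3 del acc.
'cccc': |S_i|=[10, 8, 7, 6, 5] end={s1,s10,s2,s5,s8} rej; 4/4 single-dels accept.
5 words, ⪯-incomp.

Antichain: [2c, cc2, c22, 222, cccc].


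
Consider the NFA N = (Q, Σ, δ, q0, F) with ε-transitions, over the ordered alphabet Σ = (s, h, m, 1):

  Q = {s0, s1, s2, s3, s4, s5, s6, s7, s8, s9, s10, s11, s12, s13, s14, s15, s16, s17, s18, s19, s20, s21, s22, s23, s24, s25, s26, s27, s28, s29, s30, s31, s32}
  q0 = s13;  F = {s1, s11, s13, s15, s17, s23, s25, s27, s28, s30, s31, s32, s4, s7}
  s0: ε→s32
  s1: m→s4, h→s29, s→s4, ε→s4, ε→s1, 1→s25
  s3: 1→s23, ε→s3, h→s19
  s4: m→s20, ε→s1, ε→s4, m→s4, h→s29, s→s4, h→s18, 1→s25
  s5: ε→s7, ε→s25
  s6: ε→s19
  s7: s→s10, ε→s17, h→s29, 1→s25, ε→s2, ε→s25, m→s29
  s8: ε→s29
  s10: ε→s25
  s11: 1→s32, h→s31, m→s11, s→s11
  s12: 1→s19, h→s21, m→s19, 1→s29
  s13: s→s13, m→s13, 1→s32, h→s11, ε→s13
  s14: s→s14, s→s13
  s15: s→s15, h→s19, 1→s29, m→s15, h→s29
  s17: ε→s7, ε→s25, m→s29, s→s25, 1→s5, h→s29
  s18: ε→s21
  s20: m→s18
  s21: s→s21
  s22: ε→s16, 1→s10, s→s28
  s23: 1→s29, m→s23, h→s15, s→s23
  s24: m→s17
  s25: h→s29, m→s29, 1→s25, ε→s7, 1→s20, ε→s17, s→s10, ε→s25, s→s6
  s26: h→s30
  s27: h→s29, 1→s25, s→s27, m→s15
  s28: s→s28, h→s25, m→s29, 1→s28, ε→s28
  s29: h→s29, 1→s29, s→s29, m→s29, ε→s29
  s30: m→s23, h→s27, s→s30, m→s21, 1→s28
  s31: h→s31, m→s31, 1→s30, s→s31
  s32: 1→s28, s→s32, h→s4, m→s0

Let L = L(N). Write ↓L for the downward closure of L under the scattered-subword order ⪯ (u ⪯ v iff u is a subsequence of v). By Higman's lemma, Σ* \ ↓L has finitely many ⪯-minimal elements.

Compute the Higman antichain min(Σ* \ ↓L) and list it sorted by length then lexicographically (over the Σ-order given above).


min(Σ*\↓L) = [1hh, 11m, hh1m1].

|Q|=33, |F|=14, |δ|=104 (24 ε).
min D↑ (12 st, q0=0, F={7}): 0:s→0,h→1,m→0,1→2 1:s→1,h→3,m→1,1→2 2:s→2,h→4,m→2,1→5 3:s→3,h→3,m→3,1→6 4:s→4,h→7,m→4,1→8 5:s→5,h→8,m→7,1→5 6:s→6,h→9,m→10,1→5 7:s→7,h→7,m→7,1→7 8:s→8,h→7,m→7,1→8 9:s→9,h→7,m→11,1→8 10:s→10,h→11,m→10,1→7 11:s→11,h→7,m→11,1→7 (ε-aug+det+¬).
'1hh': |S_i|=[24, 21, 16, 4] end={s18,s19,s21,s29} — reject; 3/3 deletions ∈↓L.
'11m': |S_i|=[24, 21, 13, 3] end={s18,s21,s29} ∉↓L; 3/3 del acc.
'hh1m1': run [24, 23, 20, 17, 6, 1] end={s29} ∉↓L; 5/5 del acc.
3 obstructions.


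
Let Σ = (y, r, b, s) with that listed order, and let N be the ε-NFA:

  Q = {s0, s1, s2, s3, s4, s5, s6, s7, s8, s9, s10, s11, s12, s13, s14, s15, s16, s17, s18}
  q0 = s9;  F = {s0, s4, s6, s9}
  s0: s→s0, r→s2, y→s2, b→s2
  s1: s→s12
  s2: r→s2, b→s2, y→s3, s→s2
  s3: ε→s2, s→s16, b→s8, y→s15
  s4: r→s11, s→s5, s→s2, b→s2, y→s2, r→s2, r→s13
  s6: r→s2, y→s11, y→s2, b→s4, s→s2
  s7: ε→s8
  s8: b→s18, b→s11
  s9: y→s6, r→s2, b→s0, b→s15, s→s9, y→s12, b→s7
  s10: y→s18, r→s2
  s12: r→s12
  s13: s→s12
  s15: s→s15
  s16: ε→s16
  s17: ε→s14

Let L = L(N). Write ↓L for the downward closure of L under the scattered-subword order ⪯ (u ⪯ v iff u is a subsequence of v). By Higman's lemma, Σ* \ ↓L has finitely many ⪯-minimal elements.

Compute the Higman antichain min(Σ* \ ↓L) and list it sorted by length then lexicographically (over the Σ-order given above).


Antichain: [r, yy, ys, by, bb].

|Q|=19, |F|=4, |δ|=42 (4 ε).
min D↑ (5 st, q0=0, F={2}): 0:y→1,r→2,b→3,s→0 1:y→2,r→2,b→4,s→2 2:y→2,r→2,b→2,s→2 3:y→2,r→2,b→2,s→3 4:y→2,r→2,b→2,s→2.
'r': run [15, 9] end={s11,s12,s13,s15,s16,s18,s2,s3,s8} — reject; 1/1 del acc.
'yy': |S_i|=[15, 12, 7] end={s11,s15,s16,s18,s2,s3,s8} rej; 2/2 deletions ∈↓L.
'ys': |S_i|=[15, 12, 9] end={s11,s12,s15,s16,s18,s2,s3,s5,s8} ∉↓L; 2/2 deletions ∈↓L.
'by': run [15, 13, 7] end={s11,s15,s16,s18,s2,s3,s8} — reject; 2/2 deletions ∈↓L.
'bb': |S_i|=[15, 13, 7] end={s11,s15,s16,s18,s2,s3,s8} ∉↓L; 2/2 del acc.
5 minimals (antichain).


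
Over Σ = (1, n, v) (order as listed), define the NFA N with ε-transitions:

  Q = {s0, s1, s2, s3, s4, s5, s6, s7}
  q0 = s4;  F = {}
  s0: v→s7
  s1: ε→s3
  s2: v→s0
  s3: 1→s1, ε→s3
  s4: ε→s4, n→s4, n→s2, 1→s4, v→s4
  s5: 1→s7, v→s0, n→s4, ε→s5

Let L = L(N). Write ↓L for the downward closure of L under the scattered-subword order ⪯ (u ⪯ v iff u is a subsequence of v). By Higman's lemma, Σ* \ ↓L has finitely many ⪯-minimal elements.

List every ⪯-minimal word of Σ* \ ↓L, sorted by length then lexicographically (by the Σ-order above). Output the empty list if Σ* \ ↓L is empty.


Antichain: [ε].

|Q|=8, |F|=0, |δ|=14 (4 ε).
min D↑ (1 st, q0=0, F={0}): 0:1→0,n→0,v→0 [Hopcroft].
ε ∈ L(D↑) ⇒ ↓L = ∅.


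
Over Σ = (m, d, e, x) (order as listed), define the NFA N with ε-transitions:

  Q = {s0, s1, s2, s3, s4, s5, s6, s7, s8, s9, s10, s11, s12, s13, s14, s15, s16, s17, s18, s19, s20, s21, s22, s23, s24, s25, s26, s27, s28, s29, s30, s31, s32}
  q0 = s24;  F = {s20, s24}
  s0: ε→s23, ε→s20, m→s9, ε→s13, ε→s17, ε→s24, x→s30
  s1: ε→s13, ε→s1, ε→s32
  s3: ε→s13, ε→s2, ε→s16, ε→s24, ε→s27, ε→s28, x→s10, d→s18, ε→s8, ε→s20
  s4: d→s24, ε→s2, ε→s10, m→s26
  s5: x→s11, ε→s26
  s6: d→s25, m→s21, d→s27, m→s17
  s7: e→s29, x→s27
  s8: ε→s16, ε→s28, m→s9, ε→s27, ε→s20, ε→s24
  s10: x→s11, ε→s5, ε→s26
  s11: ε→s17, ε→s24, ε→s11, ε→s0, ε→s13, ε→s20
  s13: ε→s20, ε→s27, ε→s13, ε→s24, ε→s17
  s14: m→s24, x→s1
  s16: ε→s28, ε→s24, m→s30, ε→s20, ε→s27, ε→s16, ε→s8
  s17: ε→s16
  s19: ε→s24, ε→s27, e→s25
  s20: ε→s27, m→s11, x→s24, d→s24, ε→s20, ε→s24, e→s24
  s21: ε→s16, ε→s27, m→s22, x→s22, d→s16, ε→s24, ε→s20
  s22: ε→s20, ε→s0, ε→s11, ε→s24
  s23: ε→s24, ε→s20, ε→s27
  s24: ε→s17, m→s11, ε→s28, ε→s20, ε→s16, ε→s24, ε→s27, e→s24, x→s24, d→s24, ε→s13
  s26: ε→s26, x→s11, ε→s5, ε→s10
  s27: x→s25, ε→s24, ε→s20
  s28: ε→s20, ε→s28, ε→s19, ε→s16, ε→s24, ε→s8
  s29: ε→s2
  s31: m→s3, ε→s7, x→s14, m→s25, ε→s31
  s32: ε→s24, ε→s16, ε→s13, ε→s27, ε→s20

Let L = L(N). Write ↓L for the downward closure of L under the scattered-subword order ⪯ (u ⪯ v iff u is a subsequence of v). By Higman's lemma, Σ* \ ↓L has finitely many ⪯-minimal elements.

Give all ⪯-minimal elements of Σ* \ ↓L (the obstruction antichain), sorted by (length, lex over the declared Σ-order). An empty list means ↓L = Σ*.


Antichain: [].

|Q|=33, |F|=2, |δ|=121 (86 ε).
min D↑ (1 st, q0=0, F={}): 0:m→0,d→0,e→0,x→0 (ε-aug+det+¬).
L(D↑) = ∅ ⇒ ↓L = Σ*.


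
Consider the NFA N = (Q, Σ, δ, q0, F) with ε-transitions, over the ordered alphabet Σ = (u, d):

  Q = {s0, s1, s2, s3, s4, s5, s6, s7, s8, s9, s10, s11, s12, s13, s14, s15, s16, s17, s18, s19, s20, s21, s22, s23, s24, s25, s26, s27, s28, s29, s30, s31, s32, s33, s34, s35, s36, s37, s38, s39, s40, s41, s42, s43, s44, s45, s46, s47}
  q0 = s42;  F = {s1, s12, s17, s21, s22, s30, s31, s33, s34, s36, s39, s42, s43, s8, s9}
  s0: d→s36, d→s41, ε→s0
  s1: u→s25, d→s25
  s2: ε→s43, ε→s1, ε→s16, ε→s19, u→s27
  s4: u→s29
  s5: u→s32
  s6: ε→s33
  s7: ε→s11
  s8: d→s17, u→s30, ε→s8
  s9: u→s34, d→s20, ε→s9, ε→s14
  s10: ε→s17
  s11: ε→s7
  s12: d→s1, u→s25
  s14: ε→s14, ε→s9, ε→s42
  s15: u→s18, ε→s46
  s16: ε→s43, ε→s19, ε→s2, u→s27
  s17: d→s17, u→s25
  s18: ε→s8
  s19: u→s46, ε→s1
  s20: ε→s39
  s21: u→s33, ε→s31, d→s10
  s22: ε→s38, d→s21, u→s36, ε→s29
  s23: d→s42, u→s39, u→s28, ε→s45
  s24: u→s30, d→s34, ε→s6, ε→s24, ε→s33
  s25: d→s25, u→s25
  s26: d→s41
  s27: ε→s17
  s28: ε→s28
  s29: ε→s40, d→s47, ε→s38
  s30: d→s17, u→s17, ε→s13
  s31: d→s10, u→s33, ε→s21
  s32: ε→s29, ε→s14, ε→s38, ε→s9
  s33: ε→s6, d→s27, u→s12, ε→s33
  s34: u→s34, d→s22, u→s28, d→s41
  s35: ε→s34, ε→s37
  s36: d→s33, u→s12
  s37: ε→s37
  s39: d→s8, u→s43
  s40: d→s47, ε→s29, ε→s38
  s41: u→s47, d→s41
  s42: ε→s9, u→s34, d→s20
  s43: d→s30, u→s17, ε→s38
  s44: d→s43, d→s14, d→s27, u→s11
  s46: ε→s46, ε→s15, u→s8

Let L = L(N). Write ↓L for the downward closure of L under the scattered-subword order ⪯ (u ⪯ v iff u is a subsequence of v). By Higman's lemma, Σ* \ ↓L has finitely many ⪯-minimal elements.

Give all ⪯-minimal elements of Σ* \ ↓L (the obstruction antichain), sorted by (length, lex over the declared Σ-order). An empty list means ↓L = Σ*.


min(Σ*\↓L) = [duuu, dddu, uduudd].

|Q|=48, |F|=15, |δ|=107 (50 ε).
min D↑ (14 st, q0=0, F={12}): 0:u→1,d→2 1:u→1,d→3 2:u→4,d→5 3:u→6,d→7 4:u→8,d→9 5:u→9,d→8 6:u→10,d→11 7:u→11,d→8 8:u→12,d→8 9:u→8,d→8 10:u→12,d→13 11:u→10,d→8 12:u→12,d→12 13:u→12,d→12 [Hopcroft].
'duuu': |S_i|=[28, 23, 13, 4, 1] end={s25} ∉↓L; 4/4 del acc.
'dddu': run [28, 23, 15, 7, 2] end={s25,s47} — reject; 4/4 del acc.
'uduudd': N↓-sim [28, 22, 19, 9, 3, 2, 1] end={s25} rej; 6/6 del acc.
3 words, ⪯-incomp.


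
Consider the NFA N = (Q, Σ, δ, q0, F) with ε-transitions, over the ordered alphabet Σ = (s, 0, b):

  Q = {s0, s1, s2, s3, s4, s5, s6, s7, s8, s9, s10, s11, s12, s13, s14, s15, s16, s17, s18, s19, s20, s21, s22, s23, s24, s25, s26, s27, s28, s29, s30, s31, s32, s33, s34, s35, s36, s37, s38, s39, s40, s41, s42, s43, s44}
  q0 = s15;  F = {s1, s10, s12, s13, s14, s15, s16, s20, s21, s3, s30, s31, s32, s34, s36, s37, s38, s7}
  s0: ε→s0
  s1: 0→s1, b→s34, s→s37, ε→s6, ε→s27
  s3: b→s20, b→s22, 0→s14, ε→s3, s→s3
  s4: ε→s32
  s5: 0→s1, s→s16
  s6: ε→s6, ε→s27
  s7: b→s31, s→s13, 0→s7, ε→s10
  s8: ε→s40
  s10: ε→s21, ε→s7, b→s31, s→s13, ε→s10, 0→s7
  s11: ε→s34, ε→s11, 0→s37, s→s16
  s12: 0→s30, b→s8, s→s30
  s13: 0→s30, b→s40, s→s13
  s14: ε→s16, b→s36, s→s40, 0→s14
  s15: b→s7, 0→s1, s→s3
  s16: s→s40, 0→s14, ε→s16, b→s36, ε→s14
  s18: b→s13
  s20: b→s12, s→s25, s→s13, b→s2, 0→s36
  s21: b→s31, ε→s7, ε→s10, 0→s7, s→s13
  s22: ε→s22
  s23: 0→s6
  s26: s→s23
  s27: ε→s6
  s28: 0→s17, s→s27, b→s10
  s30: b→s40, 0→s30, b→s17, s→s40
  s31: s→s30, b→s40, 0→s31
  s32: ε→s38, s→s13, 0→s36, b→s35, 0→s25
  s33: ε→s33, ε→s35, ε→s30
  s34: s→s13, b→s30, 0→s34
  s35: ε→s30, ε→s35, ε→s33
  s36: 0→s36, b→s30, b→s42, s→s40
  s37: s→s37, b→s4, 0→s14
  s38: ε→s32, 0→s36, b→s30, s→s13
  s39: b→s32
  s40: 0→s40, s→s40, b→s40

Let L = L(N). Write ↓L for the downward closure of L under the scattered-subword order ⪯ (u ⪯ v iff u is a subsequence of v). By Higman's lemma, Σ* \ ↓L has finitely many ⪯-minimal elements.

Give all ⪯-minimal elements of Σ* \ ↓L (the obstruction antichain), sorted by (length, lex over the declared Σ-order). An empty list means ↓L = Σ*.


A = [s0s, bsb, bbb, 0bbs, bbss].

|Q|=45, |F|=18, |δ|=103 (29 ε).
min D↑ (15 st, q0=0, F={10}): 0:s→1,0→2,b→3 1:s→1,0→4,b→5 2:s→6,0→2,b→7 3:s→8,0→3,b→9 4:s→10,0→4,b→11 5:s→8,0→11,b→12 6:s→6,0→4,b→13 7:s→8,0→7,b→14 8:s→8,0→14,b→10 9:s→14,0→9,b→10 10:s→10,0→10,b→10 11:s→10,0→11,b→14 12:s→14,0→14,b→10 13:s→8,0→11,b→14 14:s→10,0→14,b→10.
's0s': |S_i|=[30, 21, 8, 1] end={s40} rej; 3/3 single-dels accept.
'bsb': N↓-sim [30, 22, 5, 2] end={s17,s40} rej; 3/3 del acc.
'bbb': run [30, 22, 10, 3] end={s17,s40,s8} ∉↓L; 3/3 deletions ∈↓L.
'0bbs': |S_i|=[30, 23, 14, 6, 1] end={s40} — reject; 4/4 single-dels accept.
'bbss': |S_i|=[30, 22, 10, 3, 1] end={s40} — reject; 4/4 deletions ∈↓L.
5 obstructions.


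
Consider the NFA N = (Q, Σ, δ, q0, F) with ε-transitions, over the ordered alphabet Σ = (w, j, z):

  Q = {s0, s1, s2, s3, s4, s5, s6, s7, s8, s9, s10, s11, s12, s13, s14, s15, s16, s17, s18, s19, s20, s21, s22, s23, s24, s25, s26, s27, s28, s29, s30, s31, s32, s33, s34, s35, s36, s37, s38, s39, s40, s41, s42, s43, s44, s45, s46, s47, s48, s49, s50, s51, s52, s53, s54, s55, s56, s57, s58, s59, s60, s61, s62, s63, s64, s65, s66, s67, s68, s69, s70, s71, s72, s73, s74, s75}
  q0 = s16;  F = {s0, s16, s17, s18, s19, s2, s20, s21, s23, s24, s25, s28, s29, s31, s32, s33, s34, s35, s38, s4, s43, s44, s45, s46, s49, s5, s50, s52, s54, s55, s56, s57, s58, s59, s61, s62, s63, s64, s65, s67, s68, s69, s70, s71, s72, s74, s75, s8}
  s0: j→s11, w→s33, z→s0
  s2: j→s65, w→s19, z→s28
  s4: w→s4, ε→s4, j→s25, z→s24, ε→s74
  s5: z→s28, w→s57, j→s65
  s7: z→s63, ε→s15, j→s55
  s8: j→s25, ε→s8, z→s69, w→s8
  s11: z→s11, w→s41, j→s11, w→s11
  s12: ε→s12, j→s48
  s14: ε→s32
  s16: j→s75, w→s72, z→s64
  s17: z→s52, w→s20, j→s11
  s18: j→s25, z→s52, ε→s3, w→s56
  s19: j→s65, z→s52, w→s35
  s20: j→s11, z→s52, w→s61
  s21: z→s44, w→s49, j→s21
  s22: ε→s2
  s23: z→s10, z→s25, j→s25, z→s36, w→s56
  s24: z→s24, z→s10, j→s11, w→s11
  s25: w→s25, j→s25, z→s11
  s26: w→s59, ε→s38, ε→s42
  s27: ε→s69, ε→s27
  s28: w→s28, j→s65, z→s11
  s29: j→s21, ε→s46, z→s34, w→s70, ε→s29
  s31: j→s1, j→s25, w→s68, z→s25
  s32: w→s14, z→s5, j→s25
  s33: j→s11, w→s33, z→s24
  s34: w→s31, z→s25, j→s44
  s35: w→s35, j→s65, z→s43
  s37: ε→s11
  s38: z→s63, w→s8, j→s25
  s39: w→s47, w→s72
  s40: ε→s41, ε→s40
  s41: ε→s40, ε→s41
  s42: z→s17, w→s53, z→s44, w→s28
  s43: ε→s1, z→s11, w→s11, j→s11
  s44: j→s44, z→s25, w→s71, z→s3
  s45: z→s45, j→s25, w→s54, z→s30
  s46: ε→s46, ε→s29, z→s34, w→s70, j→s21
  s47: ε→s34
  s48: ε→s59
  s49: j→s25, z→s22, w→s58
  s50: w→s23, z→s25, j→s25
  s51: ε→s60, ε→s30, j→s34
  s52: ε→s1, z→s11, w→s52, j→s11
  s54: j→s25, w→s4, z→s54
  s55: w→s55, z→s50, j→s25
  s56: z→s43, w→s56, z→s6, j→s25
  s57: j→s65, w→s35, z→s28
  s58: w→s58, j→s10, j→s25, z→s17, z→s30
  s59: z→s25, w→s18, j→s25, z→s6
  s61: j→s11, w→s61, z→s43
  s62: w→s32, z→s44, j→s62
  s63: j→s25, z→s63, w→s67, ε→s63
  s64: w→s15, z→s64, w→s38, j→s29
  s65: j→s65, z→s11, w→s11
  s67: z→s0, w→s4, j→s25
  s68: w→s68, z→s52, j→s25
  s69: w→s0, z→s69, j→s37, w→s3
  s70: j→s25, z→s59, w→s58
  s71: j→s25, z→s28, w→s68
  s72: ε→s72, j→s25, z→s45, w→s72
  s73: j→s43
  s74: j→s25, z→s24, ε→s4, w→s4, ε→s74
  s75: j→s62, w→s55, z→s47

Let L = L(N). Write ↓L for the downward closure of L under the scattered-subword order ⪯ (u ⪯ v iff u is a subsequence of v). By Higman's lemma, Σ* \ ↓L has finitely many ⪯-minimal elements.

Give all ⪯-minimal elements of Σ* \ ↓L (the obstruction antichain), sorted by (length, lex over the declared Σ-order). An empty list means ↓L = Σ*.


A = [wjz, jzzz, zwwzj, wzwwzw, jjwzjw].

|Q|=76, |F|=48, |δ|=203 (31 ε).
min D↑ (47 st, q0=0, F={11}): 0:w→1,j→2,z→3 1:w→1,j→4,z→5 2:w→6,j→7,z→8 3:w→9,j→10,z→3 4:w→4,j→4,z→11 5:w→12,j→4,z→5 6:w→6,j→4,z→13 7:w→14,j→7,z→15 8:w→16,j→15,z→4 9:w→17,j→4,z→18 10:w→19,j→20,z→8 11:w→11,j→11,z→11 12:w→21,j→4,z→12 13:w→22,j→4,z→4 14:w→14,j→4,z→23 15:w→24,j→15,z→4 16:w→25,j→4,z→4 17:w→17,j→4,z→26 18:w→27,j→4,z→18 19:w→28,j→4,z→29 20:w→30,j→20,z→15 21:w→21,j→4,z→31 22:w→32,j→4,z→4 23:w→33,j→34,z→35 24:w→25,j→4,z→35 25:w→25,j→4,z→36 26:w→37,j→11,z→26 27:w→21,j→4,z→37 28:w→28,j→4,z→38 29:w→39,j→4,z→4 30:w→28,j→4,z→40 31:w→11,j→11,z→31 32:w→32,j→4,z→41 33:w→42,j→34,z→35 34:w→11,j→34,z→11 35:w→35,j→34,z→11 36:w→36,j→11,z→11 37:w→43,j→11,z→37 38:w→44,j→11,z→36 39:w→32,j→4,z→36 40:w→45,j→34,z→35 41:w→11,j→11,z→11 42:w→42,j→34,z→41 43:w→43,j→11,z→31 44:w→46,j→11,z→36 45:w→42,j→34,z→36 46:w→46,j→11,z→41 (ε-aug+det+¬).
'wjz': run [62, 52, 8, 3] end={s11,s40,s41} rej; 3/3 del acc.
'jzzz': |S_i|=[62, 46, 34, 13, 3] end={s11,s40,s41} — reject; 4/4 single-dels accept.
'zwwzj': run [62, 55, 45, 31, 18, 4] end={s11,s37,s40,s41} ∉↓L; 5/5 deletions ∈↓L.
'wzwwzw': N↓-sim [62, 52, 39, 28, 18, 8, 3] end={s11,s40,s41} — reject; 6/6 single-dels accept.
'jjwzjw': |S_i|=[62, 46, 30, 26, 18, 4, 3] end={s11,s40,s41} rej; 6/6 single-dels accept.
5 minimals (antichain).
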